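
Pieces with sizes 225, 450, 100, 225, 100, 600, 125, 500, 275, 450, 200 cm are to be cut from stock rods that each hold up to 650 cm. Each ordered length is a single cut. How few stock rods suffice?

Total = 600 + 500 + 450 + 450 + 275 + 225 + 225 + 200 + 125 + 100 + 100 = 3250 cm.
Lower bound: ⌈3250/650⌉ = 5 stock rods.
A packing using 6 stock rods:
  stock rod 1: 600 = 600
  stock rod 2: 500 + 125 = 625
  stock rod 3: 450 + 200 = 650
  stock rod 4: 450 + 100 + 100 = 650
  stock rod 5: 275 + 225 = 500
  stock rod 6: 225 = 225
No arrangement into 5 stock rods stays within capacity, so 6 is optimal.

6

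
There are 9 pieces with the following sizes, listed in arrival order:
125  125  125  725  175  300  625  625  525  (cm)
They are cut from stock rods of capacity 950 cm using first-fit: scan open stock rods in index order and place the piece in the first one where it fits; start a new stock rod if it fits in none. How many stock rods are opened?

5

  125 → stock rod 1 (new)  [load 125/950]
  125 → stock rod 1  [load 250/950]
  125 → stock rod 1  [load 375/950]
  725 → stock rod 2 (new)  [load 725/950]
  175 → stock rod 1  [load 550/950]
  300 → stock rod 1  [load 850/950]
  625 → stock rod 3 (new)  [load 625/950]
  625 → stock rod 4 (new)  [load 625/950]
  525 → stock rod 5 (new)  [load 525/950]
5 stock rods opened.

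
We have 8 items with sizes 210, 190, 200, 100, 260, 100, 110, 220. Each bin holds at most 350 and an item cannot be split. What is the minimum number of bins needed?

5

Total = 260 + 220 + 210 + 200 + 190 + 110 + 100 + 100 = 1390.
Lower bound: ⌈1390/350⌉ = 4 bins.
Also, 5 items each exceed 175, and no two of those can share a bin, so at least 5 bins are needed.
A packing using 5 bins:
  bin 1: 260 = 260
  bin 2: 220 + 110 = 330
  bin 3: 210 + 100 = 310
  bin 4: 200 + 100 = 300
  bin 5: 190 = 190
This matches the lower bound, so 5 is optimal.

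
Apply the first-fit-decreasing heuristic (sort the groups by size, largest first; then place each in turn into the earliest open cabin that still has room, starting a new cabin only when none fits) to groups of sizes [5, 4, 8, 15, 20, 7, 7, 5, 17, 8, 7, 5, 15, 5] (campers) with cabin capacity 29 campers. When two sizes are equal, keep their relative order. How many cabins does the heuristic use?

5

Sorted descending: 20, 17, 15, 15, 8, 8, 7, 7, 7, 5, 5, 5, 5, 4.
  20 → cabin 1 (new)  [load 20/29]
  17 → cabin 2 (new)  [load 17/29]
  15 → cabin 3 (new)  [load 15/29]
  15 → cabin 4 (new)  [load 15/29]
  8 → cabin 1  [load 28/29]
  8 → cabin 2  [load 25/29]
  7 → cabin 3  [load 22/29]
  7 → cabin 3  [load 29/29]
  7 → cabin 4  [load 22/29]
  5 → cabin 4  [load 27/29]
  5 → cabin 5 (new)  [load 5/29]
  5 → cabin 5  [load 10/29]
  5 → cabin 5  [load 15/29]
  4 → cabin 2  [load 29/29]
5 cabins opened.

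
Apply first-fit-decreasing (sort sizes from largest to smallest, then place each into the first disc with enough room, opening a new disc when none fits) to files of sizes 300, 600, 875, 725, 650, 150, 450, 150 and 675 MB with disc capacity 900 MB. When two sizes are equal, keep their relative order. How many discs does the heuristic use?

6

Sorted descending: 875, 725, 675, 650, 600, 450, 300, 150, 150.
  875 → disc 1 (new)  [load 875/900]
  725 → disc 2 (new)  [load 725/900]
  675 → disc 3 (new)  [load 675/900]
  650 → disc 4 (new)  [load 650/900]
  600 → disc 5 (new)  [load 600/900]
  450 → disc 6 (new)  [load 450/900]
  300 → disc 5  [load 900/900]
  150 → disc 2  [load 875/900]
  150 → disc 3  [load 825/900]
6 discs opened.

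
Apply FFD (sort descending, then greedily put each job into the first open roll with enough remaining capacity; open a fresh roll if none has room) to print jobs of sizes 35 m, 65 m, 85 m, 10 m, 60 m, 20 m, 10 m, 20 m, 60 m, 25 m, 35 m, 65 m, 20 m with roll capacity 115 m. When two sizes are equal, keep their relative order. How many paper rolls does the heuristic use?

5

Sorted descending: 85, 65, 65, 60, 60, 35, 35, 25, 20, 20, 20, 10, 10.
  85 → roll 1 (new)  [load 85/115]
  65 → roll 2 (new)  [load 65/115]
  65 → roll 3 (new)  [load 65/115]
  60 → roll 4 (new)  [load 60/115]
  60 → roll 5 (new)  [load 60/115]
  35 → roll 2  [load 100/115]
  35 → roll 3  [load 100/115]
  25 → roll 1  [load 110/115]
  20 → roll 4  [load 80/115]
  20 → roll 4  [load 100/115]
  20 → roll 5  [load 80/115]
  10 → roll 2  [load 110/115]
  10 → roll 3  [load 110/115]
5 paper rolls opened.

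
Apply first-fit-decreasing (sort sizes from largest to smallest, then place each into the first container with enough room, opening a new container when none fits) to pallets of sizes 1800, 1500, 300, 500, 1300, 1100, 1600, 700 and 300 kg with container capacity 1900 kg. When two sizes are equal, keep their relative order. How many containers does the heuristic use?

Sorted descending: 1800, 1600, 1500, 1300, 1100, 700, 500, 300, 300.
  1800 → container 1 (new)  [load 1800/1900]
  1600 → container 2 (new)  [load 1600/1900]
  1500 → container 3 (new)  [load 1500/1900]
  1300 → container 4 (new)  [load 1300/1900]
  1100 → container 5 (new)  [load 1100/1900]
  700 → container 5  [load 1800/1900]
  500 → container 4  [load 1800/1900]
  300 → container 2  [load 1900/1900]
  300 → container 3  [load 1800/1900]
5 containers opened.

5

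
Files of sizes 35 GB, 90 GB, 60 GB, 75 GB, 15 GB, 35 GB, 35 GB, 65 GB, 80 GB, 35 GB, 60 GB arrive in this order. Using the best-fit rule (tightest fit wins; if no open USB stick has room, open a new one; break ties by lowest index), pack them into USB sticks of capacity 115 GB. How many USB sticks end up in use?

  35 → USB stick 1 (new)  [load 35/115]
  90 → USB stick 2 (new)  [load 90/115]
  60 → USB stick 1  [load 95/115]
  75 → USB stick 3 (new)  [load 75/115]
  15 → USB stick 1  [load 110/115]
  35 → USB stick 3  [load 110/115]
  35 → USB stick 4 (new)  [load 35/115]
  65 → USB stick 4  [load 100/115]
  80 → USB stick 5 (new)  [load 80/115]
  35 → USB stick 5  [load 115/115]
  60 → USB stick 6 (new)  [load 60/115]
6 USB sticks opened.

6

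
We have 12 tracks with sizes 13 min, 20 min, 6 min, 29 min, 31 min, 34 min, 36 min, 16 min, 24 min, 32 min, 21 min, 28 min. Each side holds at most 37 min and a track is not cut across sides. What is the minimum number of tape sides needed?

Total = 36 + 34 + 32 + 31 + 29 + 28 + 24 + 21 + 20 + 16 + 13 + 6 = 290 min.
Lower bound: ⌈290/37⌉ = 8 tape sides.
Also, 9 tracks each exceed 37/2 min, and no two of those can share a side, so at least 9 tape sides are needed.
A packing using 9 tape sides:
  side 1: 36 = 36
  side 2: 34 = 34
  side 3: 32 = 32
  side 4: 31 + 6 = 37
  side 5: 29 = 29
  side 6: 28 = 28
  side 7: 24 + 13 = 37
  side 8: 21 + 16 = 37
  side 9: 20 = 20
This matches the lower bound, so 9 is optimal.

9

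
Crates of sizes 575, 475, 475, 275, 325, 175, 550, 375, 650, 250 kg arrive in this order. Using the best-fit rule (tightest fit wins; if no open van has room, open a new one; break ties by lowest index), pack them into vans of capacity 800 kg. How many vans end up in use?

  575 → van 1 (new)  [load 575/800]
  475 → van 2 (new)  [load 475/800]
  475 → van 3 (new)  [load 475/800]
  275 → van 2  [load 750/800]
  325 → van 3  [load 800/800]
  175 → van 1  [load 750/800]
  550 → van 4 (new)  [load 550/800]
  375 → van 5 (new)  [load 375/800]
  650 → van 6 (new)  [load 650/800]
  250 → van 4  [load 800/800]
6 vans opened.

6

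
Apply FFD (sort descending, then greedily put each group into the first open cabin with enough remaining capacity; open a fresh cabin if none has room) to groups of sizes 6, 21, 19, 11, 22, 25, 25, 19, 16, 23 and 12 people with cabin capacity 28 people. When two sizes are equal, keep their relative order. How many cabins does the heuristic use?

9

Sorted descending: 25, 25, 23, 22, 21, 19, 19, 16, 12, 11, 6.
  25 → cabin 1 (new)  [load 25/28]
  25 → cabin 2 (new)  [load 25/28]
  23 → cabin 3 (new)  [load 23/28]
  22 → cabin 4 (new)  [load 22/28]
  21 → cabin 5 (new)  [load 21/28]
  19 → cabin 6 (new)  [load 19/28]
  19 → cabin 7 (new)  [load 19/28]
  16 → cabin 8 (new)  [load 16/28]
  12 → cabin 8  [load 28/28]
  11 → cabin 9 (new)  [load 11/28]
  6 → cabin 4  [load 28/28]
9 cabins opened.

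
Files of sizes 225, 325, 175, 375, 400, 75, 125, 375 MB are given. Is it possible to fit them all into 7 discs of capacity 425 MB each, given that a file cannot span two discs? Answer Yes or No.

Yes

A valid assignment using 6 discs:
  disc 1: 400 = 400
  disc 2: 375 = 375
  disc 3: 375 = 375
  disc 4: 325 + 75 = 400
  disc 5: 225 + 175 = 400
  disc 6: 125 = 125
That uses only 6 ≤ 7, so 7 discs are enough.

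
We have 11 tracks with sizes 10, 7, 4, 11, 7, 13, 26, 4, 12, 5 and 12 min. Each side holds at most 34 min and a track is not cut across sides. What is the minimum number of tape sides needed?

Total = 26 + 13 + 12 + 12 + 11 + 10 + 7 + 7 + 5 + 4 + 4 = 111 min.
Lower bound: ⌈111/34⌉ = 4 tape sides.
A packing using 4 tape sides:
  side 1: 26 + 7 = 33
  side 2: 13 + 12 + 7 = 32
  side 3: 12 + 11 + 10 = 33
  side 4: 5 + 4 + 4 = 13
This matches the lower bound, so 4 is optimal.

4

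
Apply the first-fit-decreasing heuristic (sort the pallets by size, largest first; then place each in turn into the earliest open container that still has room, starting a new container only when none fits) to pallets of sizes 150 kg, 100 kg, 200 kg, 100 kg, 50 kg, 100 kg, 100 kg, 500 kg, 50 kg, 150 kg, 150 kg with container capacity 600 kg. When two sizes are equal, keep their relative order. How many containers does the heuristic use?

Sorted descending: 500, 200, 150, 150, 150, 100, 100, 100, 100, 50, 50.
  500 → container 1 (new)  [load 500/600]
  200 → container 2 (new)  [load 200/600]
  150 → container 2  [load 350/600]
  150 → container 2  [load 500/600]
  150 → container 3 (new)  [load 150/600]
  100 → container 1  [load 600/600]
  100 → container 2  [load 600/600]
  100 → container 3  [load 250/600]
  100 → container 3  [load 350/600]
  50 → container 3  [load 400/600]
  50 → container 3  [load 450/600]
3 containers opened.

3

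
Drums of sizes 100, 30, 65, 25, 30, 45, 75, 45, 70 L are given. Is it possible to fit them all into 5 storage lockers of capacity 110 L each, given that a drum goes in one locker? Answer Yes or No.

Yes

A valid assignment using 5 storage lockers:
  locker 1: 100 = 100
  locker 2: 75 + 30 = 105
  locker 3: 70 + 30 = 100
  locker 4: 65 + 45 = 110
  locker 5: 45 + 25 = 70
Every load is within 110 L, so 5 storage lockers suffice.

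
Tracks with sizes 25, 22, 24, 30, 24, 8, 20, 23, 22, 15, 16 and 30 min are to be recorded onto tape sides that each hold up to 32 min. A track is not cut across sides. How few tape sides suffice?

Total = 30 + 30 + 25 + 24 + 24 + 23 + 22 + 22 + 20 + 16 + 15 + 8 = 259 min.
Lower bound: ⌈259/32⌉ = 9 tape sides.
A packing using 10 tape sides:
  side 1: 30 = 30
  side 2: 30 = 30
  side 3: 25 = 25
  side 4: 24 + 8 = 32
  side 5: 24 = 24
  side 6: 23 = 23
  side 7: 22 = 22
  side 8: 22 = 22
  side 9: 20 = 20
  side 10: 16 + 15 = 31
No arrangement into 9 tape sides stays within capacity, so 10 is optimal.

10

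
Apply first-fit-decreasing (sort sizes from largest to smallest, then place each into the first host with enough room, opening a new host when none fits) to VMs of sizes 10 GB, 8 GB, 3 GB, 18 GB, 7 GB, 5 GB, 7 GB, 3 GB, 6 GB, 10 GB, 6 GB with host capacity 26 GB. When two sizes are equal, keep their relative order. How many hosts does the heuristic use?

Sorted descending: 18, 10, 10, 8, 7, 7, 6, 6, 5, 3, 3.
  18 → host 1 (new)  [load 18/26]
  10 → host 2 (new)  [load 10/26]
  10 → host 2  [load 20/26]
  8 → host 1  [load 26/26]
  7 → host 3 (new)  [load 7/26]
  7 → host 3  [load 14/26]
  6 → host 2  [load 26/26]
  6 → host 3  [load 20/26]
  5 → host 3  [load 25/26]
  3 → host 4 (new)  [load 3/26]
  3 → host 4  [load 6/26]
4 hosts opened.

4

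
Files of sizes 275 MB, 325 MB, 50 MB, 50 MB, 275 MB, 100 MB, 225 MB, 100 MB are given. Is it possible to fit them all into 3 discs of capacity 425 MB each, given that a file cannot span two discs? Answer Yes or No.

Total = 1400 MB; ⌈1400/425⌉ = 4.
At least 4 discs are required, but only 3 are allowed.

No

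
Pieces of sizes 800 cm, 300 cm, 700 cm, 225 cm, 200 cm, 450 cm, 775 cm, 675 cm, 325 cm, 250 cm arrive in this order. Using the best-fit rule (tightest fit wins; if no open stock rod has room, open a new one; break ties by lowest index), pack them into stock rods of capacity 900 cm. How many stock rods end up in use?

6

  800 → stock rod 1 (new)  [load 800/900]
  300 → stock rod 2 (new)  [load 300/900]
  700 → stock rod 3 (new)  [load 700/900]
  225 → stock rod 2  [load 525/900]
  200 → stock rod 3  [load 900/900]
  450 → stock rod 4 (new)  [load 450/900]
  775 → stock rod 5 (new)  [load 775/900]
  675 → stock rod 6 (new)  [load 675/900]
  325 → stock rod 2  [load 850/900]
  250 → stock rod 4  [load 700/900]
6 stock rods opened.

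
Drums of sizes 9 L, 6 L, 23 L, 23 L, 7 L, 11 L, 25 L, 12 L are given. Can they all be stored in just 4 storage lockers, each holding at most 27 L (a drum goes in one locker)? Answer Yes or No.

No

Total = 116 L; ⌈116/27⌉ = 5.
At least 5 storage lockers are required, but only 4 are allowed.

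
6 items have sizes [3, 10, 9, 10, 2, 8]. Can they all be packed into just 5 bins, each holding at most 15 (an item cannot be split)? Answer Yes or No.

A valid assignment using 4 bins:
  bin 1: 10 + 3 + 2 = 15
  bin 2: 10 = 10
  bin 3: 9 = 9
  bin 4: 8 = 8
That uses only 4 ≤ 5, so 5 bins are enough.

Yes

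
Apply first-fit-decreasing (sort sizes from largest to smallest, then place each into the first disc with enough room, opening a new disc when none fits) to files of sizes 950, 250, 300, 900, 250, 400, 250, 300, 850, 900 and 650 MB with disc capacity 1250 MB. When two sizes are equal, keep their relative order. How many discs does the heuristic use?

5

Sorted descending: 950, 900, 900, 850, 650, 400, 300, 300, 250, 250, 250.
  950 → disc 1 (new)  [load 950/1250]
  900 → disc 2 (new)  [load 900/1250]
  900 → disc 3 (new)  [load 900/1250]
  850 → disc 4 (new)  [load 850/1250]
  650 → disc 5 (new)  [load 650/1250]
  400 → disc 4  [load 1250/1250]
  300 → disc 1  [load 1250/1250]
  300 → disc 2  [load 1200/1250]
  250 → disc 3  [load 1150/1250]
  250 → disc 5  [load 900/1250]
  250 → disc 5  [load 1150/1250]
5 discs opened.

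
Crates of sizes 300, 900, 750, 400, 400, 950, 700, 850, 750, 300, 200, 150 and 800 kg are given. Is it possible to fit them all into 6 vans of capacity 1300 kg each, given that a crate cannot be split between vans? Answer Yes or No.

No

Total = 7450 kg; ⌈7450/1300⌉ = 6.
7 crates each exceed half the capacity and cannot share a van, forcing at least 7 vans.
At least 7 vans are required, but only 6 are allowed.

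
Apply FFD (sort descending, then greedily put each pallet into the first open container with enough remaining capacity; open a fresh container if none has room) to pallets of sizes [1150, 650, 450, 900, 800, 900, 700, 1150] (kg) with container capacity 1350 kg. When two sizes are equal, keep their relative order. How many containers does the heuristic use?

6

Sorted descending: 1150, 1150, 900, 900, 800, 700, 650, 450.
  1150 → container 1 (new)  [load 1150/1350]
  1150 → container 2 (new)  [load 1150/1350]
  900 → container 3 (new)  [load 900/1350]
  900 → container 4 (new)  [load 900/1350]
  800 → container 5 (new)  [load 800/1350]
  700 → container 6 (new)  [load 700/1350]
  650 → container 6  [load 1350/1350]
  450 → container 3  [load 1350/1350]
6 containers opened.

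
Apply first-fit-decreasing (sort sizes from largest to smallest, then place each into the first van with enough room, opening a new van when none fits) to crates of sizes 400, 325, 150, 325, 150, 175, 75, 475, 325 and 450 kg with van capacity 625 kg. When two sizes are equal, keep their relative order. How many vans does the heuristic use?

6

Sorted descending: 475, 450, 400, 325, 325, 325, 175, 150, 150, 75.
  475 → van 1 (new)  [load 475/625]
  450 → van 2 (new)  [load 450/625]
  400 → van 3 (new)  [load 400/625]
  325 → van 4 (new)  [load 325/625]
  325 → van 5 (new)  [load 325/625]
  325 → van 6 (new)  [load 325/625]
  175 → van 2  [load 625/625]
  150 → van 1  [load 625/625]
  150 → van 3  [load 550/625]
  75 → van 3  [load 625/625]
6 vans opened.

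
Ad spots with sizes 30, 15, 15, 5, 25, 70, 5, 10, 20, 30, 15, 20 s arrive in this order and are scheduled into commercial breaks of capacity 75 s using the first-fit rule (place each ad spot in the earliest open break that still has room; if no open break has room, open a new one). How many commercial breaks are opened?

4

  30 → break 1 (new)  [load 30/75]
  15 → break 1  [load 45/75]
  15 → break 1  [load 60/75]
  5 → break 1  [load 65/75]
  25 → break 2 (new)  [load 25/75]
  70 → break 3 (new)  [load 70/75]
  5 → break 1  [load 70/75]
  10 → break 2  [load 35/75]
  20 → break 2  [load 55/75]
  30 → break 4 (new)  [load 30/75]
  15 → break 2  [load 70/75]
  20 → break 4  [load 50/75]
4 commercial breaks opened.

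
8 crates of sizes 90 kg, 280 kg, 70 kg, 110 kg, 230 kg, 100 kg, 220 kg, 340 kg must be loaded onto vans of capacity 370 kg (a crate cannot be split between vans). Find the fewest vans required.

Total = 340 + 280 + 230 + 220 + 110 + 100 + 90 + 70 = 1440 kg.
Lower bound: ⌈1440/370⌉ = 4 vans.
A packing using 5 vans:
  van 1: 340 = 340
  van 2: 280 + 90 = 370
  van 3: 230 + 110 = 340
  van 4: 220 + 100 = 320
  van 5: 70 = 70
No arrangement into 4 vans stays within capacity, so 5 is optimal.

5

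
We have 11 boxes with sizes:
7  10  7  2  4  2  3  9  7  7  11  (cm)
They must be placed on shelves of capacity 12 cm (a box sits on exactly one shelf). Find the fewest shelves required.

7

Total = 11 + 10 + 9 + 7 + 7 + 7 + 7 + 4 + 3 + 2 + 2 = 69 cm.
Lower bound: ⌈69/12⌉ = 6 shelves.
Also, 7 boxes each exceed 6 cm, and no two of those can share a shelf, so at least 7 shelves are needed.
A packing using 7 shelves:
  shelf 1: 11 = 11
  shelf 2: 10 + 2 = 12
  shelf 3: 9 + 3 = 12
  shelf 4: 7 + 4 = 11
  shelf 5: 7 + 2 = 9
  shelf 6: 7 = 7
  shelf 7: 7 = 7
This matches the lower bound, so 7 is optimal.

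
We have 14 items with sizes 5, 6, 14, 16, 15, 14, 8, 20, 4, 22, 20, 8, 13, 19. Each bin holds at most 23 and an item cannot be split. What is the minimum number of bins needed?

9

Total = 22 + 20 + 20 + 19 + 16 + 15 + 14 + 14 + 13 + 8 + 8 + 6 + 5 + 4 = 184.
Lower bound: ⌈184/23⌉ = 8 bins.
Also, 9 items each exceed 23/2, and no two of those can share a bin, so at least 9 bins are needed.
A packing using 9 bins:
  bin 1: 22 = 22
  bin 2: 20 = 20
  bin 3: 20 = 20
  bin 4: 19 + 4 = 23
  bin 5: 16 + 6 = 22
  bin 6: 15 + 8 = 23
  bin 7: 14 + 8 = 22
  bin 8: 14 + 5 = 19
  bin 9: 13 = 13
This matches the lower bound, so 9 is optimal.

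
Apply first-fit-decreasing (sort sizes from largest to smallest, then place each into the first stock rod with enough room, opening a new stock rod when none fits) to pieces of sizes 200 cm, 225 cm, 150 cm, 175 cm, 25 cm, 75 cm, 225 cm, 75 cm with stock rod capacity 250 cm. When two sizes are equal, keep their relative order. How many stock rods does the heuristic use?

Sorted descending: 225, 225, 200, 175, 150, 75, 75, 25.
  225 → stock rod 1 (new)  [load 225/250]
  225 → stock rod 2 (new)  [load 225/250]
  200 → stock rod 3 (new)  [load 200/250]
  175 → stock rod 4 (new)  [load 175/250]
  150 → stock rod 5 (new)  [load 150/250]
  75 → stock rod 4  [load 250/250]
  75 → stock rod 5  [load 225/250]
  25 → stock rod 1  [load 250/250]
5 stock rods opened.

5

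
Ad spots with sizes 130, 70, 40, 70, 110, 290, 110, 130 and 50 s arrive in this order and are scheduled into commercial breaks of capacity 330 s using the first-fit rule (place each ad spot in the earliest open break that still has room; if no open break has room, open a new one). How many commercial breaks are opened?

  130 → break 1 (new)  [load 130/330]
  70 → break 1  [load 200/330]
  40 → break 1  [load 240/330]
  70 → break 1  [load 310/330]
  110 → break 2 (new)  [load 110/330]
  290 → break 3 (new)  [load 290/330]
  110 → break 2  [load 220/330]
  130 → break 4 (new)  [load 130/330]
  50 → break 2  [load 270/330]
4 commercial breaks opened.

4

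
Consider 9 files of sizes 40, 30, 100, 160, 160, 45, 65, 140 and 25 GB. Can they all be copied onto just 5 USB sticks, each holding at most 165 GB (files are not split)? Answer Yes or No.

A valid assignment using 5 USB sticks:
  USB stick 1: 160 = 160
  USB stick 2: 160 = 160
  USB stick 3: 140 + 25 = 165
  USB stick 4: 100 + 65 = 165
  USB stick 5: 45 + 40 + 30 = 115
Every load is within 165 GB, so 5 USB sticks suffice.

Yes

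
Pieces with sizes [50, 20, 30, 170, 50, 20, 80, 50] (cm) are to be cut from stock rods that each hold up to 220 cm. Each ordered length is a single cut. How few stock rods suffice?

Total = 170 + 80 + 50 + 50 + 50 + 30 + 20 + 20 = 470 cm.
Lower bound: ⌈470/220⌉ = 3 stock rods.
A packing using 3 stock rods:
  stock rod 1: 170 + 50 = 220
  stock rod 2: 80 + 50 + 50 + 30 = 210
  stock rod 3: 20 + 20 = 40
This matches the lower bound, so 3 is optimal.

3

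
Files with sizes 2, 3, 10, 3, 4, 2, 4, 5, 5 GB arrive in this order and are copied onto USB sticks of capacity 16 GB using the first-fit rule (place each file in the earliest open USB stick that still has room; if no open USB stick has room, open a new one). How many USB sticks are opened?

3

  2 → USB stick 1 (new)  [load 2/16]
  3 → USB stick 1  [load 5/16]
  10 → USB stick 1  [load 15/16]
  3 → USB stick 2 (new)  [load 3/16]
  4 → USB stick 2  [load 7/16]
  2 → USB stick 2  [load 9/16]
  4 → USB stick 2  [load 13/16]
  5 → USB stick 3 (new)  [load 5/16]
  5 → USB stick 3  [load 10/16]
3 USB sticks opened.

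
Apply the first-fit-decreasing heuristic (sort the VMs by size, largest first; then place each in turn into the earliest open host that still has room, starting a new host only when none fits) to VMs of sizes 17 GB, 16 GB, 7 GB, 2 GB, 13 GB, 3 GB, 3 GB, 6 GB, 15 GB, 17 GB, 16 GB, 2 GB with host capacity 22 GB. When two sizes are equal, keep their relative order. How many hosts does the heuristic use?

Sorted descending: 17, 17, 16, 16, 15, 13, 7, 6, 3, 3, 2, 2.
  17 → host 1 (new)  [load 17/22]
  17 → host 2 (new)  [load 17/22]
  16 → host 3 (new)  [load 16/22]
  16 → host 4 (new)  [load 16/22]
  15 → host 5 (new)  [load 15/22]
  13 → host 6 (new)  [load 13/22]
  7 → host 5  [load 22/22]
  6 → host 3  [load 22/22]
  3 → host 1  [load 20/22]
  3 → host 2  [load 20/22]
  2 → host 1  [load 22/22]
  2 → host 2  [load 22/22]
6 hosts opened.

6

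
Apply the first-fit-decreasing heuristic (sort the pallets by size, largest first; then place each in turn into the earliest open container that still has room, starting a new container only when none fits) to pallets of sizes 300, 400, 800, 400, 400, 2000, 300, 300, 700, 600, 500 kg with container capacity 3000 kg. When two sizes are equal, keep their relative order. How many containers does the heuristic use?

3

Sorted descending: 2000, 800, 700, 600, 500, 400, 400, 400, 300, 300, 300.
  2000 → container 1 (new)  [load 2000/3000]
  800 → container 1  [load 2800/3000]
  700 → container 2 (new)  [load 700/3000]
  600 → container 2  [load 1300/3000]
  500 → container 2  [load 1800/3000]
  400 → container 2  [load 2200/3000]
  400 → container 2  [load 2600/3000]
  400 → container 2  [load 3000/3000]
  300 → container 3 (new)  [load 300/3000]
  300 → container 3  [load 600/3000]
  300 → container 3  [load 900/3000]
3 containers opened.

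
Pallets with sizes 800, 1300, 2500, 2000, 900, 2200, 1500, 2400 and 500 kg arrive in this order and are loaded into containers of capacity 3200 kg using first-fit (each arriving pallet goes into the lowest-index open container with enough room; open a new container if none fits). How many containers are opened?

6

  800 → container 1 (new)  [load 800/3200]
  1300 → container 1  [load 2100/3200]
  2500 → container 2 (new)  [load 2500/3200]
  2000 → container 3 (new)  [load 2000/3200]
  900 → container 1  [load 3000/3200]
  2200 → container 4 (new)  [load 2200/3200]
  1500 → container 5 (new)  [load 1500/3200]
  2400 → container 6 (new)  [load 2400/3200]
  500 → container 2  [load 3000/3200]
6 containers opened.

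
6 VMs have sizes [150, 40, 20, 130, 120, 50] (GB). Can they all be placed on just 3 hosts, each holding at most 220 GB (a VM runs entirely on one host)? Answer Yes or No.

Yes

A valid assignment using 3 hosts:
  host 1: 150 + 50 + 20 = 220
  host 2: 130 + 40 = 170
  host 3: 120 = 120
Every load is within 220 GB, so 3 hosts suffice.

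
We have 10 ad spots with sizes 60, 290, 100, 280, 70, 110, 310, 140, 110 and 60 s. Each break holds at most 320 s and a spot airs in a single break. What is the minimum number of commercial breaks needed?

6

Total = 310 + 290 + 280 + 140 + 110 + 110 + 100 + 70 + 60 + 60 = 1530 s.
Lower bound: ⌈1530/320⌉ = 5 commercial breaks.
A packing using 6 commercial breaks:
  break 1: 310 = 310
  break 2: 290 = 290
  break 3: 280 = 280
  break 4: 140 + 110 + 70 = 320
  break 5: 110 + 100 + 60 = 270
  break 6: 60 = 60
No arrangement into 5 commercial breaks stays within capacity, so 6 is optimal.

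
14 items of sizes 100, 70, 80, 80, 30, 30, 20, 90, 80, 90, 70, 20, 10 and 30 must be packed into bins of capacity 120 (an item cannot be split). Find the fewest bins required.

8

Total = 100 + 90 + 90 + 80 + 80 + 80 + 70 + 70 + 30 + 30 + 30 + 20 + 20 + 10 = 800.
Lower bound: ⌈800/120⌉ = 7 bins.
Also, 8 items each exceed 60, and no two of those can share a bin, so at least 8 bins are needed.
A packing using 8 bins:
  bin 1: 100 + 20 = 120
  bin 2: 90 + 30 = 120
  bin 3: 90 + 30 = 120
  bin 4: 80 + 30 + 10 = 120
  bin 5: 80 + 20 = 100
  bin 6: 80 = 80
  bin 7: 70 = 70
  bin 8: 70 = 70
This matches the lower bound, so 8 is optimal.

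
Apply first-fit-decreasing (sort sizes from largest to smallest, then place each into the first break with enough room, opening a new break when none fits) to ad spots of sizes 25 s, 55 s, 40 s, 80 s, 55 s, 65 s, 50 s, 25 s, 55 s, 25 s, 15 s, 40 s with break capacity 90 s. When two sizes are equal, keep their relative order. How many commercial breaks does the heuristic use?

7

Sorted descending: 80, 65, 55, 55, 55, 50, 40, 40, 25, 25, 25, 15.
  80 → break 1 (new)  [load 80/90]
  65 → break 2 (new)  [load 65/90]
  55 → break 3 (new)  [load 55/90]
  55 → break 4 (new)  [load 55/90]
  55 → break 5 (new)  [load 55/90]
  50 → break 6 (new)  [load 50/90]
  40 → break 6  [load 90/90]
  40 → break 7 (new)  [load 40/90]
  25 → break 2  [load 90/90]
  25 → break 3  [load 80/90]
  25 → break 4  [load 80/90]
  15 → break 5  [load 70/90]
7 commercial breaks opened.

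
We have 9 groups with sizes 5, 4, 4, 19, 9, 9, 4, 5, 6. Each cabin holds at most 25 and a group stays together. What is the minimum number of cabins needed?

3

Total = 19 + 9 + 9 + 6 + 5 + 5 + 4 + 4 + 4 = 65.
Lower bound: ⌈65/25⌉ = 3 cabins.
A packing using 3 cabins:
  cabin 1: 19 + 6 = 25
  cabin 2: 9 + 9 + 5 = 23
  cabin 3: 5 + 4 + 4 + 4 = 17
This matches the lower bound, so 3 is optimal.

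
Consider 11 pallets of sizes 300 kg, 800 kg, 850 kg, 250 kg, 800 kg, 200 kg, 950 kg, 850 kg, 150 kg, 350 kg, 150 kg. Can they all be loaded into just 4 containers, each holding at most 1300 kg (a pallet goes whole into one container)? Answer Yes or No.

Total = 5650 kg; ⌈5650/1300⌉ = 5.
At least 5 containers are required, but only 4 are allowed.

No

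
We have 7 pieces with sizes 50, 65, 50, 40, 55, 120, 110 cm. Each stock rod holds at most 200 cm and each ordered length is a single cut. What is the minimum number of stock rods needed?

Total = 120 + 110 + 65 + 55 + 50 + 50 + 40 = 490 cm.
Lower bound: ⌈490/200⌉ = 3 stock rods.
A packing using 3 stock rods:
  stock rod 1: 120 + 65 = 185
  stock rod 2: 110 + 55 = 165
  stock rod 3: 50 + 50 + 40 = 140
This matches the lower bound, so 3 is optimal.

3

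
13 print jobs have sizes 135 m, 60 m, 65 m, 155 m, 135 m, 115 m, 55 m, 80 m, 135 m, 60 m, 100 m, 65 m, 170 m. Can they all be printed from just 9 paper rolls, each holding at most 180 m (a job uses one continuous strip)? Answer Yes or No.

A valid assignment using 9 paper rolls:
  roll 1: 170 = 170
  roll 2: 155 = 155
  roll 3: 135 = 135
  roll 4: 135 = 135
  roll 5: 135 = 135
  roll 6: 115 + 65 = 180
  roll 7: 100 + 80 = 180
  roll 8: 65 + 60 + 55 = 180
  roll 9: 60 = 60
Every load is within 180 m, so 9 paper rolls suffice.

Yes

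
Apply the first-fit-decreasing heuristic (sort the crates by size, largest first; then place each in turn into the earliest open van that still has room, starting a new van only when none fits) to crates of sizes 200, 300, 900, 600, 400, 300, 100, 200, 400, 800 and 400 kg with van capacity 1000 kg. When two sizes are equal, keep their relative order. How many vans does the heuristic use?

Sorted descending: 900, 800, 600, 400, 400, 400, 300, 300, 200, 200, 100.
  900 → van 1 (new)  [load 900/1000]
  800 → van 2 (new)  [load 800/1000]
  600 → van 3 (new)  [load 600/1000]
  400 → van 3  [load 1000/1000]
  400 → van 4 (new)  [load 400/1000]
  400 → van 4  [load 800/1000]
  300 → van 5 (new)  [load 300/1000]
  300 → van 5  [load 600/1000]
  200 → van 2  [load 1000/1000]
  200 → van 4  [load 1000/1000]
  100 → van 1  [load 1000/1000]
5 vans opened.

5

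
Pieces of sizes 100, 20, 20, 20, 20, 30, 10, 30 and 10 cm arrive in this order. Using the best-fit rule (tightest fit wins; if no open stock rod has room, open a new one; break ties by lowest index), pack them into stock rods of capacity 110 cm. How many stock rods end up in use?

  100 → stock rod 1 (new)  [load 100/110]
  20 → stock rod 2 (new)  [load 20/110]
  20 → stock rod 2  [load 40/110]
  20 → stock rod 2  [load 60/110]
  20 → stock rod 2  [load 80/110]
  30 → stock rod 2  [load 110/110]
  10 → stock rod 1  [load 110/110]
  30 → stock rod 3 (new)  [load 30/110]
  10 → stock rod 3  [load 40/110]
3 stock rods opened.

3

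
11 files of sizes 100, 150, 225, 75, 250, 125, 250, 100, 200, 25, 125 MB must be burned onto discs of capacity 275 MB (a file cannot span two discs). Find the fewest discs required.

7

Total = 250 + 250 + 225 + 200 + 150 + 125 + 125 + 100 + 100 + 75 + 25 = 1625 MB.
Lower bound: ⌈1625/275⌉ = 6 discs.
A packing using 7 discs:
  disc 1: 250 + 25 = 275
  disc 2: 250 = 250
  disc 3: 225 = 225
  disc 4: 200 + 75 = 275
  disc 5: 150 + 125 = 275
  disc 6: 125 + 100 = 225
  disc 7: 100 = 100
No arrangement into 6 discs stays within capacity, so 7 is optimal.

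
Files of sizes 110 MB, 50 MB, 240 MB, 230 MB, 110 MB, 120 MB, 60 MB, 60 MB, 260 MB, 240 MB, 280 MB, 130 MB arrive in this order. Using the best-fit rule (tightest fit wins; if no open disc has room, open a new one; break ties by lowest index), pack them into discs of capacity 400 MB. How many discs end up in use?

6

  110 → disc 1 (new)  [load 110/400]
  50 → disc 1  [load 160/400]
  240 → disc 1  [load 400/400]
  230 → disc 2 (new)  [load 230/400]
  110 → disc 2  [load 340/400]
  120 → disc 3 (new)  [load 120/400]
  60 → disc 2  [load 400/400]
  60 → disc 3  [load 180/400]
  260 → disc 4 (new)  [load 260/400]
  240 → disc 5 (new)  [load 240/400]
  280 → disc 6 (new)  [load 280/400]
  130 → disc 4  [load 390/400]
6 discs opened.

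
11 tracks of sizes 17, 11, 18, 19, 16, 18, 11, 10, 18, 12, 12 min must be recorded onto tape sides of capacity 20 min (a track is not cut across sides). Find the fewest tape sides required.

11

Total = 19 + 18 + 18 + 18 + 17 + 16 + 12 + 12 + 11 + 11 + 10 = 162 min.
Lower bound: ⌈162/20⌉ = 9 tape sides.
Also, 10 tracks each exceed 10 min, and no two of those can share a side, so at least 10 tape sides are needed.
A packing using 11 tape sides:
  side 1: 19 = 19
  side 2: 18 = 18
  side 3: 18 = 18
  side 4: 18 = 18
  side 5: 17 = 17
  side 6: 16 = 16
  side 7: 12 = 12
  side 8: 12 = 12
  side 9: 11 = 11
  side 10: 11 = 11
  side 11: 10 = 10
No arrangement into 10 tape sides stays within capacity, so 11 is optimal.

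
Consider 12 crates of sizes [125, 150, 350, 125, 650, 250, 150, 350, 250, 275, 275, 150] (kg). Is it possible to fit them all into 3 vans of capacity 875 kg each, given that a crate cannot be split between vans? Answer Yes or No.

Total = 3100 kg; ⌈3100/875⌉ = 4.
At least 4 vans are required, but only 3 are allowed.

No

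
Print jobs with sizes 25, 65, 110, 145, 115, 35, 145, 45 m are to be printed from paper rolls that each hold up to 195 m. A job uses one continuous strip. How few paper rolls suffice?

4

Total = 145 + 145 + 115 + 110 + 65 + 45 + 35 + 25 = 685 m.
Lower bound: ⌈685/195⌉ = 4 paper rolls.
A packing using 4 paper rolls:
  roll 1: 145 + 45 = 190
  roll 2: 145 + 35 = 180
  roll 3: 115 + 65 = 180
  roll 4: 110 + 25 = 135
This matches the lower bound, so 4 is optimal.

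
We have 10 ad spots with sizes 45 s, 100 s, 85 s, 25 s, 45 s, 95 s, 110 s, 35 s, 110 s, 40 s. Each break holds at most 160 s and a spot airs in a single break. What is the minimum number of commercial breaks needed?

Total = 110 + 110 + 100 + 95 + 85 + 45 + 45 + 40 + 35 + 25 = 690 s.
Lower bound: ⌈690/160⌉ = 5 commercial breaks.
A packing using 5 commercial breaks:
  break 1: 110 + 45 = 155
  break 2: 110 + 45 = 155
  break 3: 100 + 40 = 140
  break 4: 95 + 35 + 25 = 155
  break 5: 85 = 85
This matches the lower bound, so 5 is optimal.

5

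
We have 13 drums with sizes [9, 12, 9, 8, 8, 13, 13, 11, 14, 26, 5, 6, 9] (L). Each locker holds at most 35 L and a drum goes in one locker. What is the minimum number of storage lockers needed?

5

Total = 26 + 14 + 13 + 13 + 12 + 11 + 9 + 9 + 9 + 8 + 8 + 6 + 5 = 143 L.
Lower bound: ⌈143/35⌉ = 5 storage lockers.
A packing using 5 storage lockers:
  locker 1: 26 + 9 = 35
  locker 2: 14 + 13 + 8 = 35
  locker 3: 13 + 12 + 9 = 34
  locker 4: 11 + 9 + 8 + 6 = 34
  locker 5: 5 = 5
This matches the lower bound, so 5 is optimal.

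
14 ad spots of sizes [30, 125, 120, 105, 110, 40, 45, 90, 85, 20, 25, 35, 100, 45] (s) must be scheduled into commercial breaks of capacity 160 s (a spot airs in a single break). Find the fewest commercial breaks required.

7

Total = 125 + 120 + 110 + 105 + 100 + 90 + 85 + 45 + 45 + 40 + 35 + 30 + 25 + 20 = 975 s.
Lower bound: ⌈975/160⌉ = 7 commercial breaks.
A packing using 7 commercial breaks:
  break 1: 125 + 35 = 160
  break 2: 120 + 40 = 160
  break 3: 110 + 45 = 155
  break 4: 105 + 45 = 150
  break 5: 100 + 30 + 25 = 155
  break 6: 90 + 20 = 110
  break 7: 85 = 85
This matches the lower bound, so 7 is optimal.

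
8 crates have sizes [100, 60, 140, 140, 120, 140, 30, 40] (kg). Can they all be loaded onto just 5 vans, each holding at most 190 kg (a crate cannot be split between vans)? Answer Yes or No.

A valid assignment using 5 vans:
  van 1: 140 + 40 = 180
  van 2: 140 + 30 = 170
  van 3: 140 = 140
  van 4: 120 + 60 = 180
  van 5: 100 = 100
Every load is within 190 kg, so 5 vans suffice.

Yes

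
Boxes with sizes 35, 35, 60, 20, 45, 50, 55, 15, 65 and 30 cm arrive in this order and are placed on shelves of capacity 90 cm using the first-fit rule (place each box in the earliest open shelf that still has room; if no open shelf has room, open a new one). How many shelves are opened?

6

  35 → shelf 1 (new)  [load 35/90]
  35 → shelf 1  [load 70/90]
  60 → shelf 2 (new)  [load 60/90]
  20 → shelf 1  [load 90/90]
  45 → shelf 3 (new)  [load 45/90]
  50 → shelf 4 (new)  [load 50/90]
  55 → shelf 5 (new)  [load 55/90]
  15 → shelf 2  [load 75/90]
  65 → shelf 6 (new)  [load 65/90]
  30 → shelf 3  [load 75/90]
6 shelves opened.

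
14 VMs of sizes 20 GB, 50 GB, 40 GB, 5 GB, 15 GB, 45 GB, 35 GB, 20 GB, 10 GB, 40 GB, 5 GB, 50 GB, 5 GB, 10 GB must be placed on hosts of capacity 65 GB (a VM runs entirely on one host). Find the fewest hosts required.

6

Total = 50 + 50 + 45 + 40 + 40 + 35 + 20 + 20 + 15 + 10 + 10 + 5 + 5 + 5 = 350 GB.
Lower bound: ⌈350/65⌉ = 6 hosts.
A packing using 6 hosts:
  host 1: 50 + 15 = 65
  host 2: 50 + 10 + 5 = 65
  host 3: 45 + 20 = 65
  host 4: 40 + 20 + 5 = 65
  host 5: 40 + 10 + 5 = 55
  host 6: 35 = 35
This matches the lower bound, so 6 is optimal.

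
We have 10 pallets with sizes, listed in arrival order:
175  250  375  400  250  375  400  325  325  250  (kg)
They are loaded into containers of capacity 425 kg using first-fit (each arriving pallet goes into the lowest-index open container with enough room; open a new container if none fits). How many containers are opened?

9

  175 → container 1 (new)  [load 175/425]
  250 → container 1  [load 425/425]
  375 → container 2 (new)  [load 375/425]
  400 → container 3 (new)  [load 400/425]
  250 → container 4 (new)  [load 250/425]
  375 → container 5 (new)  [load 375/425]
  400 → container 6 (new)  [load 400/425]
  325 → container 7 (new)  [load 325/425]
  325 → container 8 (new)  [load 325/425]
  250 → container 9 (new)  [load 250/425]
9 containers opened.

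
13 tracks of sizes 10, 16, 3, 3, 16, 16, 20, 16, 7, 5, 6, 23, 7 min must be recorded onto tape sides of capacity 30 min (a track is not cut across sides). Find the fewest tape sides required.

Total = 23 + 20 + 16 + 16 + 16 + 16 + 10 + 7 + 7 + 6 + 5 + 3 + 3 = 148 min.
Lower bound: ⌈148/30⌉ = 5 tape sides.
Also, 6 tracks each exceed 15 min, and no two of those can share a side, so at least 6 tape sides are needed.
A packing using 6 tape sides:
  side 1: 23 + 7 = 30
  side 2: 20 + 10 = 30
  side 3: 16 + 7 + 6 = 29
  side 4: 16 + 5 + 3 + 3 = 27
  side 5: 16 = 16
  side 6: 16 = 16
This matches the lower bound, so 6 is optimal.

6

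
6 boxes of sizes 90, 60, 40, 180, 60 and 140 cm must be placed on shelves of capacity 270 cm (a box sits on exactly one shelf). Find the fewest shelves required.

Total = 180 + 140 + 90 + 60 + 60 + 40 = 570 cm.
Lower bound: ⌈570/270⌉ = 3 shelves.
A packing using 3 shelves:
  shelf 1: 180 + 90 = 270
  shelf 2: 140 + 60 + 60 = 260
  shelf 3: 40 = 40
This matches the lower bound, so 3 is optimal.

3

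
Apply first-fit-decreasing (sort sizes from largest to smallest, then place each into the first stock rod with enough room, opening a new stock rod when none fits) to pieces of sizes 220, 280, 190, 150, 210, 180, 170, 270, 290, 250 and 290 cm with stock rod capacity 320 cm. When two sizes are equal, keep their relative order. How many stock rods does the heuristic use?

Sorted descending: 290, 290, 280, 270, 250, 220, 210, 190, 180, 170, 150.
  290 → stock rod 1 (new)  [load 290/320]
  290 → stock rod 2 (new)  [load 290/320]
  280 → stock rod 3 (new)  [load 280/320]
  270 → stock rod 4 (new)  [load 270/320]
  250 → stock rod 5 (new)  [load 250/320]
  220 → stock rod 6 (new)  [load 220/320]
  210 → stock rod 7 (new)  [load 210/320]
  190 → stock rod 8 (new)  [load 190/320]
  180 → stock rod 9 (new)  [load 180/320]
  170 → stock rod 10 (new)  [load 170/320]
  150 → stock rod 10  [load 320/320]
10 stock rods opened.

10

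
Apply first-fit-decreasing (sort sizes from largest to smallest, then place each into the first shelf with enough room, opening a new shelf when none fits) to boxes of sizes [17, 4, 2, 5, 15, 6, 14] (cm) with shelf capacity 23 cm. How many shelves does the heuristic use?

Sorted descending: 17, 15, 14, 6, 5, 4, 2.
  17 → shelf 1 (new)  [load 17/23]
  15 → shelf 2 (new)  [load 15/23]
  14 → shelf 3 (new)  [load 14/23]
  6 → shelf 1  [load 23/23]
  5 → shelf 2  [load 20/23]
  4 → shelf 3  [load 18/23]
  2 → shelf 2  [load 22/23]
3 shelves opened.

3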